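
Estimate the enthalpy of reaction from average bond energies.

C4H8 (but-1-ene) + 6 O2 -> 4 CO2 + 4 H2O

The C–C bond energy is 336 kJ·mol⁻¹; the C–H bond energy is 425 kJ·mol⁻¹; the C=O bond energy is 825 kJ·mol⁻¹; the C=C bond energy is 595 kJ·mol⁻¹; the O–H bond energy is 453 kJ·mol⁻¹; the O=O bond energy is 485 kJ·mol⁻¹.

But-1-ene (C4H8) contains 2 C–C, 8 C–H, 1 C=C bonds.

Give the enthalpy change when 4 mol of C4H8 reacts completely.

ΔH = −10588 kJ

Bonds broken (reactants):
  C–C: 2 × 336 = 672
  C–H: 8 × 425 = 3400
  C=C: 1 × 595 = 595
  O=O: 6 × 485 = 2910
  Σ(broken) = 7577 kJ
Bonds formed (products):
  C=O: 8 × 825 = 6600
  O–H: 8 × 453 = 3624
  Σ(formed) = 10224 kJ
ΔH = Σ(broken) − Σ(formed) = 7577 − 10224 = −2647 kJ
For 4× the reaction as written: 4 × (−2647) = −10588 kJ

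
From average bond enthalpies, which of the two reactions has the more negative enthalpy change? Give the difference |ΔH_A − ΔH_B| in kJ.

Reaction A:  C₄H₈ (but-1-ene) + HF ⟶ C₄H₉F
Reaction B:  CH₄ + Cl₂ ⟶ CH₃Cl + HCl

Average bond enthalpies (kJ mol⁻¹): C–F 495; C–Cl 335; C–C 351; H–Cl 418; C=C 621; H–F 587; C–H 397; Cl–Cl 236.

Reaction B, by 85 kJ

Reaction A:
  Bonds broken (reactants):
    C–C: 2 × 351 = 702
    C–H: 8 × 397 = 3176
    C=C: 1 × 621 = 621
    H–F: 1 × 587 = 587
    Σ(broken) = 5086 kJ
  Bonds formed (products):
    C–C: 3 × 351 = 1053
    C–F: 1 × 495 = 495
    C–H: 9 × 397 = 3573
    Σ(formed) = 5121 kJ
  ΔH_A = 5086 − 5121 = −35 kJ
Reaction B:
  Bonds broken (reactants):
    C–H: 4 × 397 = 1588
    Cl–Cl: 1 × 236 = 236
    Σ(broken) = 1824 kJ
  Bonds formed (products):
    C–Cl: 1 × 335 = 335
    C–H: 3 × 397 = 1191
    H–Cl: 1 × 418 = 418
    Σ(formed) = 1944 kJ
  ΔH_B = 1824 − 1944 = −120 kJ
ΔH_A − ΔH_B = +85 kJ, so reaction B has the more negative ΔH; |ΔH_A − ΔH_B| = 85 kJ.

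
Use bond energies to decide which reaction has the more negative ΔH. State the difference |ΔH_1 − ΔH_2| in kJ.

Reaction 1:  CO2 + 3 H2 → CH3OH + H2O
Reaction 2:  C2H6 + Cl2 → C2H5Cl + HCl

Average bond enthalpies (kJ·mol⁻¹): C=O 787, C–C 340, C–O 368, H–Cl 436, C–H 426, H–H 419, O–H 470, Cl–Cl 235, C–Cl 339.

Reaction 1, by 111 kJ

Reaction 1:
  Bonds broken (reactants):
    C=O: 2 × 787 = 1574
    H–H: 3 × 419 = 1257
    Σ(broken) = 2831 kJ
  Bonds formed (products):
    C–H: 3 × 426 = 1278
    C–O: 1 × 368 = 368
    O–H: 3 × 470 = 1410
    Σ(formed) = 3056 kJ
  ΔH_1 = 2831 − 3056 = −225 kJ
Reaction 2:
  Bonds broken (reactants):
    C–C: 1 × 340 = 340
    C–H: 6 × 426 = 2556
    Cl–Cl: 1 × 235 = 235
    Σ(broken) = 3131 kJ
  Bonds formed (products):
    C–C: 1 × 340 = 340
    C–Cl: 1 × 339 = 339
    C–H: 5 × 426 = 2130
    H–Cl: 1 × 436 = 436
    Σ(formed) = 3245 kJ
  ΔH_2 = 3131 − 3245 = −114 kJ
ΔH_1 − ΔH_2 = −111 kJ, so reaction 1 has the more negative ΔH; |ΔH_1 − ΔH_2| = 111 kJ.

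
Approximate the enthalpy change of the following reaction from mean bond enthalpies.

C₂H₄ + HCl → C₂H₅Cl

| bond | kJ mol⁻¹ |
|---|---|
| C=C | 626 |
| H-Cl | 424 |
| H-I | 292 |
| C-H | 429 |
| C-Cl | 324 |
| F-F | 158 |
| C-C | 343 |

Bonds broken (reactants):
  C-H: 4 × 429 = 1716
  C=C: 1 × 626 = 626
  H-Cl: 1 × 424 = 424
  Σ(broken) = 2766 kJ
Bonds formed (products):
  C-C: 1 × 343 = 343
  C-Cl: 1 × 324 = 324
  C-H: 5 × 429 = 2145
  Σ(formed) = 2812 kJ
ΔH = Σ(broken) − Σ(formed) = 2766 − 2812 = −46 kJ

ΔH ≈ −46 kJ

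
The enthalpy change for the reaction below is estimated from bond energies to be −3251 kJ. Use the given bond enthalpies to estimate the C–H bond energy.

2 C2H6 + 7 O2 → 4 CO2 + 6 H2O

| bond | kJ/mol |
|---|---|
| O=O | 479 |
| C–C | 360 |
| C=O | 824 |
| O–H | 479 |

D(C–H) ≈ 418 kJ/mol

Let D be the C–H bond energy.
Σ(broken) = 2×360 + 12×D + 7×479 = 4073 + 12D
Σ(formed) = 8×824 + 12×479 = 12340
ΔH = Σ(broken) − Σ(formed) = (4073 + 12D) − (12340) = −8267 + 12D
Setting this equal to −3251 kJ gives 12D = 5016, so D = 418 kJ/mol.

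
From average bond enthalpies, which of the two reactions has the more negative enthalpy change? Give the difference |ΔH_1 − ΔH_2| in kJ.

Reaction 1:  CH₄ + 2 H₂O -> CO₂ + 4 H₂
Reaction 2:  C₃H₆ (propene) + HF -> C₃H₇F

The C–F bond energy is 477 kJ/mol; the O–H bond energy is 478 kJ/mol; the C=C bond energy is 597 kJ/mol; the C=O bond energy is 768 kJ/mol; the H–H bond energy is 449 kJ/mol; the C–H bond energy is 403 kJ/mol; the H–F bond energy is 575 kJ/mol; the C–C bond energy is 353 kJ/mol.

Reaction 2, by 253 kJ

Reaction 1:
  Bonds broken (reactants):
    C–H: 4 × 403 = 1612
    O–H: 4 × 478 = 1912
    Σ(broken) = 3524 kJ
  Bonds formed (products):
    C=O: 2 × 768 = 1536
    H–H: 4 × 449 = 1796
    Σ(formed) = 3332 kJ
  ΔH_1 = 3524 − 3332 = +192 kJ
Reaction 2:
  Bonds broken (reactants):
    C–C: 1 × 353 = 353
    C–H: 6 × 403 = 2418
    C=C: 1 × 597 = 597
    H–F: 1 × 575 = 575
    Σ(broken) = 3943 kJ
  Bonds formed (products):
    C–C: 2 × 353 = 706
    C–F: 1 × 477 = 477
    C–H: 7 × 403 = 2821
    Σ(formed) = 4004 kJ
  ΔH_2 = 3943 − 4004 = −61 kJ
ΔH_1 − ΔH_2 = +253 kJ, so reaction 2 has the more negative ΔH; |ΔH_1 − ΔH_2| = 253 kJ.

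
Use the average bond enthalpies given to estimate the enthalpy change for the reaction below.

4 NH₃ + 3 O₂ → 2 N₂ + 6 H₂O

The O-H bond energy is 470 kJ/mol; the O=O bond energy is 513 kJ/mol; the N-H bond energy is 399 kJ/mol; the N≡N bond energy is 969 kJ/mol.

Bonds broken (reactants):
  N-H: 12 × 399 = 4788
  O=O: 3 × 513 = 1539
  Σ(broken) = 6327 kJ
Bonds formed (products):
  N≡N: 2 × 969 = 1938
  O-H: 12 × 470 = 5640
  Σ(formed) = 7578 kJ
ΔH = Σ(broken) − Σ(formed) = 6327 − 7578 = −1251 kJ

ΔH ≈ −1251 kJ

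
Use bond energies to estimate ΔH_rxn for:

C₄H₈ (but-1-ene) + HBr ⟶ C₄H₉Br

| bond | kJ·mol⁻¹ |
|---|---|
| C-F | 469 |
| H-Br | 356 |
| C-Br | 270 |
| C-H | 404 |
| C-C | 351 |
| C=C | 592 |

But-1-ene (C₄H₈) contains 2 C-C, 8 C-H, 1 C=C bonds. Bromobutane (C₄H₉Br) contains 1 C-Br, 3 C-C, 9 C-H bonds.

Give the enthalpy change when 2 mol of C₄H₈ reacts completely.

ΔH = −154 kJ

Bonds broken (reactants):
  C-C: 2 × 351 = 702
  C-H: 8 × 404 = 3232
  C=C: 1 × 592 = 592
  H-Br: 1 × 356 = 356
  Σ(broken) = 4882 kJ
Bonds formed (products):
  C-Br: 1 × 270 = 270
  C-C: 3 × 351 = 1053
  C-H: 9 × 404 = 3636
  Σ(formed) = 4959 kJ
ΔH = Σ(broken) − Σ(formed) = 4882 − 4959 = −77 kJ
For 2× the reaction as written: 2 × (−77) = −154 kJ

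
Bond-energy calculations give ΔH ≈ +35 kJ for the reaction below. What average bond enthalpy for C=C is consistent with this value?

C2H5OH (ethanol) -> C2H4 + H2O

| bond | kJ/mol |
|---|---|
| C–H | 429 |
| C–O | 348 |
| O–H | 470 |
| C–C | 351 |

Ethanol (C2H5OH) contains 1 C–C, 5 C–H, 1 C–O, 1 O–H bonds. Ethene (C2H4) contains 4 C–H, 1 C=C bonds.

Let D be the C=C bond energy.
Σ(broken) = 1×351 + 5×429 + 1×348 + 1×470 = 3314
Σ(formed) = 4×429 + 1×D + 2×470 = 2656 + D
ΔH = Σ(broken) − Σ(formed) = (3314) − (2656 + D) = +658 − D
Setting this equal to +35 kJ gives D = 623 kJ/mol.

D(C=C) ≈ 623 kJ/mol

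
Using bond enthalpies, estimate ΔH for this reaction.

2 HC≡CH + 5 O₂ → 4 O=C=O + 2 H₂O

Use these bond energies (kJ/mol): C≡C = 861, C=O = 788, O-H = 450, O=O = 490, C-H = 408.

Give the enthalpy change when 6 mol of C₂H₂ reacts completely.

Bonds broken (reactants):
  C≡C: 2 × 861 = 1722
  C-H: 4 × 408 = 1632
  O=O: 5 × 490 = 2450
  Σ(broken) = 5804 kJ
Bonds formed (products):
  C=O: 8 × 788 = 6304
  O-H: 4 × 450 = 1800
  Σ(formed) = 8104 kJ
ΔH = Σ(broken) − Σ(formed) = 5804 − 8104 = −2300 kJ
For 3× the reaction as written: 3 × (−2300) = −6900 kJ

ΔH = −6900 kJ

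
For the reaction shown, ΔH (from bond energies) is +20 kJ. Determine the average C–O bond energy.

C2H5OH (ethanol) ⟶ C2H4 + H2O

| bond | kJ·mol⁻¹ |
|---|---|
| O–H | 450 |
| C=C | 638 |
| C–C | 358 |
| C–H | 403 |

Let D be the C–O bond energy.
Σ(broken) = 1×358 + 5×403 + 1×D + 1×450 = 2823 + D
Σ(formed) = 4×403 + 1×638 + 2×450 = 3150
ΔH = Σ(broken) − Σ(formed) = (2823 + D) − (3150) = −327 + D
Setting this equal to +20 kJ gives D = 347 kJ/mol.

D(C–O) ≈ 347 kJ/mol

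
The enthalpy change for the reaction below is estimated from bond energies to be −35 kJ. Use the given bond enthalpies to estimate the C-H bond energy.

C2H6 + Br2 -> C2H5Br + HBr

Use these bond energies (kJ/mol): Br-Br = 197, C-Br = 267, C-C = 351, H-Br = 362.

D(C-H) ≈ 397 kJ/mol

Let D be the C-H bond energy.
Σ(broken) = 1×197 + 1×351 + 6×D = 548 + 6D
Σ(formed) = 1×267 + 1×351 + 5×D + 1×362 = 980 + 5D
ΔH = Σ(broken) − Σ(formed) = (548 + 6D) − (980 + 5D) = −432 + D
Setting this equal to −35 kJ gives D = 397 kJ/mol.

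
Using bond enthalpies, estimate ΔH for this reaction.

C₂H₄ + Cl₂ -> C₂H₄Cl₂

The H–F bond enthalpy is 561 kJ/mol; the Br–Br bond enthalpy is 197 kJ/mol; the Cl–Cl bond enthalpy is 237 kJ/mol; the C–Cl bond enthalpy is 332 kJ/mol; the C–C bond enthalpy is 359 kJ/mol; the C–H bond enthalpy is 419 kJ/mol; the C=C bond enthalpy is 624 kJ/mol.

Bonds broken (reactants):
  C–H: 4 × 419 = 1676
  C=C: 1 × 624 = 624
  Cl–Cl: 1 × 237 = 237
  Σ(broken) = 2537 kJ
Bonds formed (products):
  C–C: 1 × 359 = 359
  C–Cl: 2 × 332 = 664
  C–H: 4 × 419 = 1676
  Σ(formed) = 2699 kJ
ΔH = Σ(broken) − Σ(formed) = 2537 − 2699 = −162 kJ

ΔH ≈ −162 kJ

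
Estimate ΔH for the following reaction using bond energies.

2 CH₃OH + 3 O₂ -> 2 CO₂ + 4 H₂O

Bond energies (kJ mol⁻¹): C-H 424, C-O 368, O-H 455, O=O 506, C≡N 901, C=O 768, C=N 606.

ΔH ≈ −1004 kJ

Bonds broken (reactants):
  C-H: 6 × 424 = 2544
  C-O: 2 × 368 = 736
  O-H: 2 × 455 = 910
  O=O: 3 × 506 = 1518
  Σ(broken) = 5708 kJ
Bonds formed (products):
  C=O: 4 × 768 = 3072
  O-H: 8 × 455 = 3640
  Σ(formed) = 6712 kJ
ΔH = Σ(broken) − Σ(formed) = 5708 − 6712 = −1004 kJ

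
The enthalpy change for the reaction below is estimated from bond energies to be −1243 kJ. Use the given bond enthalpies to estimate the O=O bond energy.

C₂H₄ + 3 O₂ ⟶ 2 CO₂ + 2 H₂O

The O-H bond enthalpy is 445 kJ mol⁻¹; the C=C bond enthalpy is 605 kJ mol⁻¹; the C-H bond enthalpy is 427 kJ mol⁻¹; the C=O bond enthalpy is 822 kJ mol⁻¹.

D(O=O) ≈ 504 kJ/mol

Let D be the O=O bond energy.
Σ(broken) = 4×427 + 1×605 + 3×D = 2313 + 3D
Σ(formed) = 4×822 + 4×445 = 5068
ΔH = Σ(broken) − Σ(formed) = (2313 + 3D) − (5068) = −2755 + 3D
Setting this equal to −1243 kJ gives 3D = 1512, so D = 504 kJ/mol.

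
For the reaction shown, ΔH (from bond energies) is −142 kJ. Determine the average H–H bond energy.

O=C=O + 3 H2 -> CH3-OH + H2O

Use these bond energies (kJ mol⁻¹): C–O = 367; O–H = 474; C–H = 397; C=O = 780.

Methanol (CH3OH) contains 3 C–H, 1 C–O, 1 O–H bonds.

D(H–H) ≈ 426 kJ/mol

Let D be the H–H bond energy.
Σ(broken) = 2×780 + 3×D = 1560 + 3D
Σ(formed) = 3×397 + 1×367 + 3×474 = 2980
ΔH = Σ(broken) − Σ(formed) = (1560 + 3D) − (2980) = −1420 + 3D
Setting this equal to −142 kJ gives 3D = 1278, so D = 426 kJ/mol.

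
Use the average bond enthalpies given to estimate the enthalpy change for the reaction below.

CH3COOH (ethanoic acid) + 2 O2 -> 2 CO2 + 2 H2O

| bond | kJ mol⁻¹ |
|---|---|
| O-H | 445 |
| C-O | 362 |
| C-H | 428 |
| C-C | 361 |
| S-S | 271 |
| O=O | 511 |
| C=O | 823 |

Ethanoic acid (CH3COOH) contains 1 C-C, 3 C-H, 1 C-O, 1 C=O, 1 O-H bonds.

Bonds broken (reactants):
  C-C: 1 × 361 = 361
  C-H: 3 × 428 = 1284
  C-O: 1 × 362 = 362
  C=O: 1 × 823 = 823
  O-H: 1 × 445 = 445
  O=O: 2 × 511 = 1022
  Σ(broken) = 4297 kJ
Bonds formed (products):
  C=O: 4 × 823 = 3292
  O-H: 4 × 445 = 1780
  Σ(formed) = 5072 kJ
ΔH = Σ(broken) − Σ(formed) = 4297 − 5072 = −775 kJ

ΔH ≈ −775 kJ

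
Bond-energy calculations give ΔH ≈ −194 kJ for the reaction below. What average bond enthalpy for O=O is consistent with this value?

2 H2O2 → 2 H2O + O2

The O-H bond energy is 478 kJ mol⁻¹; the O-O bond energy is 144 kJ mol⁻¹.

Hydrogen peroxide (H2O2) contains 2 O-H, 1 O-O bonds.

Let D be the O=O bond energy.
Σ(broken) = 4×478 + 2×144 = 2200
Σ(formed) = 4×478 + 1×D = 1912 + D
ΔH = Σ(broken) − Σ(formed) = (2200) − (1912 + D) = +288 − D
Setting this equal to −194 kJ gives D = 482 kJ/mol.

D(O=O) ≈ 482 kJ/mol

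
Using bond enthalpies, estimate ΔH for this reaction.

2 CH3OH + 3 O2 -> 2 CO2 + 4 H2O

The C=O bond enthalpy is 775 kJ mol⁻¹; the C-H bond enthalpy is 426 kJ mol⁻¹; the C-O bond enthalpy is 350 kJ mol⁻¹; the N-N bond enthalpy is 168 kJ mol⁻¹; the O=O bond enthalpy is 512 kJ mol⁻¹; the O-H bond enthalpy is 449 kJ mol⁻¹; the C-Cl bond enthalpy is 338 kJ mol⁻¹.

Bonds broken (reactants):
  C-H: 6 × 426 = 2556
  C-O: 2 × 350 = 700
  O-H: 2 × 449 = 898
  O=O: 3 × 512 = 1536
  Σ(broken) = 5690 kJ
Bonds formed (products):
  C=O: 4 × 775 = 3100
  O-H: 8 × 449 = 3592
  Σ(formed) = 6692 kJ
ΔH = Σ(broken) − Σ(formed) = 5690 − 6692 = −1002 kJ

ΔH ≈ −1002 kJ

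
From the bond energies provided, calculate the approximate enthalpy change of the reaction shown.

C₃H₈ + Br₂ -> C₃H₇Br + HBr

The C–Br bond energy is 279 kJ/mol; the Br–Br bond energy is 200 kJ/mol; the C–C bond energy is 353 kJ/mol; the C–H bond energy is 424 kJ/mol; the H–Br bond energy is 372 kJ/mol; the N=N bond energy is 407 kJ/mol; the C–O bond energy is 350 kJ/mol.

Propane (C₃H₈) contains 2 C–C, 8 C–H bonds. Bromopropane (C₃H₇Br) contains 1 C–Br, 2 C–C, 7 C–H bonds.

Bonds broken (reactants):
  Br–Br: 1 × 200 = 200
  C–C: 2 × 353 = 706
  C–H: 8 × 424 = 3392
  Σ(broken) = 4298 kJ
Bonds formed (products):
  C–Br: 1 × 279 = 279
  C–C: 2 × 353 = 706
  C–H: 7 × 424 = 2968
  H–Br: 1 × 372 = 372
  Σ(formed) = 4325 kJ
ΔH = Σ(broken) − Σ(formed) = 4298 − 4325 = −27 kJ

ΔH ≈ −27 kJ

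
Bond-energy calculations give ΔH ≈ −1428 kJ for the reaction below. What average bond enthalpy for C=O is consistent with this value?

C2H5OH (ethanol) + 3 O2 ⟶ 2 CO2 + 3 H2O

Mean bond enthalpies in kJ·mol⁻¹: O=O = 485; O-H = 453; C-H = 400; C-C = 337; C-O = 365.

Let D be the C=O bond energy.
Σ(broken) = 1×337 + 5×400 + 1×365 + 1×453 + 3×485 = 4610
Σ(formed) = 4×D + 6×453 = 2718 + 4D
ΔH = Σ(broken) − Σ(formed) = (4610) − (2718 + 4D) = +1892 − 4D
Setting this equal to −1428 kJ gives 4D = 3320, so D = 830 kJ/mol.

D(C=O) ≈ 830 kJ/mol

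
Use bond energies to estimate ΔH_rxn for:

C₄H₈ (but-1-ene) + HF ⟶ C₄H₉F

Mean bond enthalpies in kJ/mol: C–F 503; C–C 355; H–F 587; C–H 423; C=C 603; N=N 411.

Bonds broken (reactants):
  C–C: 2 × 355 = 710
  C–H: 8 × 423 = 3384
  C=C: 1 × 603 = 603
  H–F: 1 × 587 = 587
  Σ(broken) = 5284 kJ
Bonds formed (products):
  C–C: 3 × 355 = 1065
  C–F: 1 × 503 = 503
  C–H: 9 × 423 = 3807
  Σ(formed) = 5375 kJ
ΔH = Σ(broken) − Σ(formed) = 5284 − 5375 = −91 kJ

ΔH ≈ −91 kJ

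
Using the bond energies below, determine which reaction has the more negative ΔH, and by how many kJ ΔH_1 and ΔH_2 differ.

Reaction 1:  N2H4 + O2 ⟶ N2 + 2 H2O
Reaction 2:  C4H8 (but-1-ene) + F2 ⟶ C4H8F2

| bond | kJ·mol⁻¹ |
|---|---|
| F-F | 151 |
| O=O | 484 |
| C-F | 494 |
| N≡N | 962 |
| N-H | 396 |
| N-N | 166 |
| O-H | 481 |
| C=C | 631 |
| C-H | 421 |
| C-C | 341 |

Reaction 1, by 105 kJ

Reaction 1:
  Bonds broken (reactants):
    N-H: 4 × 396 = 1584
    N-N: 1 × 166 = 166
    O=O: 1 × 484 = 484
    Σ(broken) = 2234 kJ
  Bonds formed (products):
    N≡N: 1 × 962 = 962
    O-H: 4 × 481 = 1924
    Σ(formed) = 2886 kJ
  ΔH_1 = 2234 − 2886 = −652 kJ
Reaction 2:
  Bonds broken (reactants):
    C-C: 2 × 341 = 682
    C-H: 8 × 421 = 3368
    C=C: 1 × 631 = 631
    F-F: 1 × 151 = 151
    Σ(broken) = 4832 kJ
  Bonds formed (products):
    C-C: 3 × 341 = 1023
    C-F: 2 × 494 = 988
    C-H: 8 × 421 = 3368
    Σ(formed) = 5379 kJ
  ΔH_2 = 4832 − 5379 = −547 kJ
ΔH_1 − ΔH_2 = −105 kJ, so reaction 1 has the more negative ΔH; |ΔH_1 − ΔH_2| = 105 kJ.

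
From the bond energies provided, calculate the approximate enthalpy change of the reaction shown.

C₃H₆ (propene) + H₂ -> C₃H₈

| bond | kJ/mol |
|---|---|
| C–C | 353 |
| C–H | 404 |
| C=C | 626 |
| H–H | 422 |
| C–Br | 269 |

Bonds broken (reactants):
  C–C: 1 × 353 = 353
  C–H: 6 × 404 = 2424
  C=C: 1 × 626 = 626
  H–H: 1 × 422 = 422
  Σ(broken) = 3825 kJ
Bonds formed (products):
  C–C: 2 × 353 = 706
  C–H: 8 × 404 = 3232
  Σ(formed) = 3938 kJ
ΔH = Σ(broken) − Σ(formed) = 3825 − 3938 = −113 kJ

ΔH ≈ −113 kJ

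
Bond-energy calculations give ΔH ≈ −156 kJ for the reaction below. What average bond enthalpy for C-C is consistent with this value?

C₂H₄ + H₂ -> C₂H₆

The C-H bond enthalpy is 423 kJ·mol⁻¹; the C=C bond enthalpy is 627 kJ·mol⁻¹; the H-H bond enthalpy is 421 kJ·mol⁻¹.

D(C-C) ≈ 358 kJ/mol

Let D be the C-C bond energy.
Σ(broken) = 4×423 + 1×627 + 1×421 = 2740
Σ(formed) = 1×D + 6×423 = 2538 + D
ΔH = Σ(broken) − Σ(formed) = (2740) − (2538 + D) = +202 − D
Setting this equal to −156 kJ gives D = 358 kJ/mol.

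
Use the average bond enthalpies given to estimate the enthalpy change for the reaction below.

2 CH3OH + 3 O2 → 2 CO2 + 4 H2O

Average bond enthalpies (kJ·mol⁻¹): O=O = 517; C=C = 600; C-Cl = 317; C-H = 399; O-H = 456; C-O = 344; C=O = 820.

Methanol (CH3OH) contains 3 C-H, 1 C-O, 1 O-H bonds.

Bonds broken (reactants):
  C-H: 6 × 399 = 2394
  C-O: 2 × 344 = 688
  O-H: 2 × 456 = 912
  O=O: 3 × 517 = 1551
  Σ(broken) = 5545 kJ
Bonds formed (products):
  C=O: 4 × 820 = 3280
  O-H: 8 × 456 = 3648
  Σ(formed) = 6928 kJ
ΔH = Σ(broken) − Σ(formed) = 5545 − 6928 = −1383 kJ

ΔH ≈ −1383 kJ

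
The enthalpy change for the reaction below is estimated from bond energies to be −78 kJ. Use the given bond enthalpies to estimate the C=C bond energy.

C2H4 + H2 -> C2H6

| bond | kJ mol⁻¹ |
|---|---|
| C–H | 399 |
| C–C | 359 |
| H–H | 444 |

D(C=C) ≈ 635 kJ/mol

Let D be the C=C bond energy.
Σ(broken) = 4×399 + 1×D + 1×444 = 2040 + D
Σ(formed) = 1×359 + 6×399 = 2753
ΔH = Σ(broken) − Σ(formed) = (2040 + D) − (2753) = −713 + D
Setting this equal to −78 kJ gives D = 635 kJ/mol.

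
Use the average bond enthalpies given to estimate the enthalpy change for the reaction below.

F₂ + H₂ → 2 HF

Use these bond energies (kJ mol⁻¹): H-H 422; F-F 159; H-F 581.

Bonds broken (reactants):
  F-F: 1 × 159 = 159
  H-H: 1 × 422 = 422
  Σ(broken) = 581 kJ
Bonds formed (products):
  H-F: 2 × 581 = 1162
  Σ(formed) = 1162 kJ
ΔH = Σ(broken) − Σ(formed) = 581 − 1162 = −581 kJ

ΔH ≈ −581 kJ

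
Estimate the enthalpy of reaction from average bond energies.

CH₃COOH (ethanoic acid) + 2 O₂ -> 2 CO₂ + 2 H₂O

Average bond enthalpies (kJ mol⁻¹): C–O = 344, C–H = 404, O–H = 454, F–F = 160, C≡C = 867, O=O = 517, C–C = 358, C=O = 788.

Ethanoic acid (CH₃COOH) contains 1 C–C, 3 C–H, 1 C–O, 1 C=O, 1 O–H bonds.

Bonds broken (reactants):
  C–C: 1 × 358 = 358
  C–H: 3 × 404 = 1212
  C–O: 1 × 344 = 344
  C=O: 1 × 788 = 788
  O–H: 1 × 454 = 454
  O=O: 2 × 517 = 1034
  Σ(broken) = 4190 kJ
Bonds formed (products):
  C=O: 4 × 788 = 3152
  O–H: 4 × 454 = 1816
  Σ(formed) = 4968 kJ
ΔH = Σ(broken) − Σ(formed) = 4190 − 4968 = −778 kJ

ΔH ≈ −778 kJ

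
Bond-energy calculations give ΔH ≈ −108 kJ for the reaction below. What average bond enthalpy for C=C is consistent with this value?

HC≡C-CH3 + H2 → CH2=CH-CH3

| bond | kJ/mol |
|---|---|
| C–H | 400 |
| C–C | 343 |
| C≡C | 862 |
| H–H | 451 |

D(C=C) ≈ 621 kJ/mol

Let D be the C=C bond energy.
Σ(broken) = 1×862 + 1×343 + 4×400 + 1×451 = 3256
Σ(formed) = 1×343 + 6×400 + 1×D = 2743 + D
ΔH = Σ(broken) − Σ(formed) = (3256) − (2743 + D) = +513 − D
Setting this equal to −108 kJ gives D = 621 kJ/mol.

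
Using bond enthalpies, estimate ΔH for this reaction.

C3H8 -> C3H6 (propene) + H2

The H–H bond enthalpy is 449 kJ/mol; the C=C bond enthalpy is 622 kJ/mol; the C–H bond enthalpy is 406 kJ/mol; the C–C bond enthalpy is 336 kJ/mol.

ΔH ≈ +77 kJ

Bonds broken (reactants):
  C–C: 2 × 336 = 672
  C–H: 8 × 406 = 3248
  Σ(broken) = 3920 kJ
Bonds formed (products):
  C–C: 1 × 336 = 336
  C–H: 6 × 406 = 2436
  C=C: 1 × 622 = 622
  H–H: 1 × 449 = 449
  Σ(formed) = 3843 kJ
ΔH = Σ(broken) − Σ(formed) = 3920 − 3843 = +77 kJ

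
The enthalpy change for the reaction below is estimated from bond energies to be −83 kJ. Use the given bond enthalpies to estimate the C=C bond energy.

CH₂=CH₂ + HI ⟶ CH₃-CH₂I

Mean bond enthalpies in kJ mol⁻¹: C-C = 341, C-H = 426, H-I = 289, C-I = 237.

Let D be the C=C bond energy.
Σ(broken) = 4×426 + 1×D + 1×289 = 1993 + D
Σ(formed) = 1×341 + 5×426 + 1×237 = 2708
ΔH = Σ(broken) − Σ(formed) = (1993 + D) − (2708) = −715 + D
Setting this equal to −83 kJ gives D = 632 kJ/mol.

D(C=C) ≈ 632 kJ/mol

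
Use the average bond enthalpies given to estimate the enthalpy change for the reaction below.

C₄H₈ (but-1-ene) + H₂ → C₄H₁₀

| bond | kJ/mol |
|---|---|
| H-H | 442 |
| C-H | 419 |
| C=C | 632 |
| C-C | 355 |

Bonds broken (reactants):
  C-C: 2 × 355 = 710
  C-H: 8 × 419 = 3352
  C=C: 1 × 632 = 632
  H-H: 1 × 442 = 442
  Σ(broken) = 5136 kJ
Bonds formed (products):
  C-C: 3 × 355 = 1065
  C-H: 10 × 419 = 4190
  Σ(formed) = 5255 kJ
ΔH = Σ(broken) − Σ(formed) = 5136 − 5255 = −119 kJ

ΔH ≈ −119 kJ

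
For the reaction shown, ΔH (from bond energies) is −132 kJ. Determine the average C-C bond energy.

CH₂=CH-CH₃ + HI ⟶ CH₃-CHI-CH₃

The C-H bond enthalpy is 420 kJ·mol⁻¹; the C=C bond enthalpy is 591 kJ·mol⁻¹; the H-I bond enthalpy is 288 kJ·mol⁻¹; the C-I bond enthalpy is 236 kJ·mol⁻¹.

D(C-C) ≈ 355 kJ/mol

Let D be the C-C bond energy.
Σ(broken) = 1×D + 6×420 + 1×591 + 1×288 = 3399 + D
Σ(formed) = 2×D + 7×420 + 1×236 = 3176 + 2D
ΔH = Σ(broken) − Σ(formed) = (3399 + D) − (3176 + 2D) = +223 − D
Setting this equal to −132 kJ gives D = 355 kJ/mol.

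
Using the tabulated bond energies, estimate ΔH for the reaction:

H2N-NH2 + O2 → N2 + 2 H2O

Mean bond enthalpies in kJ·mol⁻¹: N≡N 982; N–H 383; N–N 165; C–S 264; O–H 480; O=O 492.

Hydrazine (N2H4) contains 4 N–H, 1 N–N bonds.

ΔH ≈ −713 kJ

Bonds broken (reactants):
  N–H: 4 × 383 = 1532
  N–N: 1 × 165 = 165
  O=O: 1 × 492 = 492
  Σ(broken) = 2189 kJ
Bonds formed (products):
  N≡N: 1 × 982 = 982
  O–H: 4 × 480 = 1920
  Σ(formed) = 2902 kJ
ΔH = Σ(broken) − Σ(formed) = 2189 − 2902 = −713 kJ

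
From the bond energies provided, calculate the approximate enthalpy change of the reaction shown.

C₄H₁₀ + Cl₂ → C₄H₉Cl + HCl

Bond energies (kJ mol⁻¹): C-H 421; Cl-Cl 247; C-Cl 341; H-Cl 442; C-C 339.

Bonds broken (reactants):
  C-C: 3 × 339 = 1017
  C-H: 10 × 421 = 4210
  Cl-Cl: 1 × 247 = 247
  Σ(broken) = 5474 kJ
Bonds formed (products):
  C-C: 3 × 339 = 1017
  C-Cl: 1 × 341 = 341
  C-H: 9 × 421 = 3789
  H-Cl: 1 × 442 = 442
  Σ(formed) = 5589 kJ
ΔH = Σ(broken) − Σ(formed) = 5474 − 5589 = −115 kJ

ΔH ≈ −115 kJ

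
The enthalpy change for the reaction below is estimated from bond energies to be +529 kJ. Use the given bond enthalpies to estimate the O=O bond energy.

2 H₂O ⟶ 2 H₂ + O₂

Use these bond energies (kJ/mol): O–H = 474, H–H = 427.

Let D be the O=O bond energy.
Σ(broken) = 4×474 = 1896
Σ(formed) = 2×427 + 1×D = 854 + D
ΔH = Σ(broken) − Σ(formed) = (1896) − (854 + D) = +1042 − D
Setting this equal to +529 kJ gives D = 513 kJ/mol.

D(O=O) ≈ 513 kJ/mol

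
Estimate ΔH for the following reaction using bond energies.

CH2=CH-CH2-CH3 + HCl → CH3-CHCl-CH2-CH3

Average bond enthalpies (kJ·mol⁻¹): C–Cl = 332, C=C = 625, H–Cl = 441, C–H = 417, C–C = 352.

Bonds broken (reactants):
  C–C: 2 × 352 = 704
  C–H: 8 × 417 = 3336
  C=C: 1 × 625 = 625
  H–Cl: 1 × 441 = 441
  Σ(broken) = 5106 kJ
Bonds formed (products):
  C–C: 3 × 352 = 1056
  C–Cl: 1 × 332 = 332
  C–H: 9 × 417 = 3753
  Σ(formed) = 5141 kJ
ΔH = Σ(broken) − Σ(formed) = 5106 − 5141 = −35 kJ

ΔH ≈ −35 kJ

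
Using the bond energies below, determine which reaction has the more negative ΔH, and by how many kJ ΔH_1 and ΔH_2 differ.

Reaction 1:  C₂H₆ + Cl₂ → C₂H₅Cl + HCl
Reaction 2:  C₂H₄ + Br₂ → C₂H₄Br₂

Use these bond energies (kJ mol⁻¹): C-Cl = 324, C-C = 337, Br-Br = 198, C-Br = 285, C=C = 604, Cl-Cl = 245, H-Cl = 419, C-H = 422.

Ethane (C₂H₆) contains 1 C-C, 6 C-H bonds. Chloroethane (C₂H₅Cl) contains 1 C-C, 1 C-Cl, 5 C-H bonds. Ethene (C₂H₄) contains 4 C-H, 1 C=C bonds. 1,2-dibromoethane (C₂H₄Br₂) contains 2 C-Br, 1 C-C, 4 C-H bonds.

Reaction 2, by 29 kJ

Reaction 1:
  Bonds broken (reactants):
    C-C: 1 × 337 = 337
    C-H: 6 × 422 = 2532
    Cl-Cl: 1 × 245 = 245
    Σ(broken) = 3114 kJ
  Bonds formed (products):
    C-C: 1 × 337 = 337
    C-Cl: 1 × 324 = 324
    C-H: 5 × 422 = 2110
    H-Cl: 1 × 419 = 419
    Σ(formed) = 3190 kJ
  ΔH_1 = 3114 − 3190 = −76 kJ
Reaction 2:
  Bonds broken (reactants):
    Br-Br: 1 × 198 = 198
    C-H: 4 × 422 = 1688
    C=C: 1 × 604 = 604
    Σ(broken) = 2490 kJ
  Bonds formed (products):
    C-Br: 2 × 285 = 570
    C-C: 1 × 337 = 337
    C-H: 4 × 422 = 1688
    Σ(formed) = 2595 kJ
  ΔH_2 = 2490 − 2595 = −105 kJ
ΔH_1 − ΔH_2 = +29 kJ, so reaction 2 has the more negative ΔH; |ΔH_1 − ΔH_2| = 29 kJ.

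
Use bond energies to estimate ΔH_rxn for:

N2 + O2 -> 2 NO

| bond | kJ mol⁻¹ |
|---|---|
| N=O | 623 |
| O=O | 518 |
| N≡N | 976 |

Bonds broken (reactants):
  N≡N: 1 × 976 = 976
  O=O: 1 × 518 = 518
  Σ(broken) = 1494 kJ
Bonds formed (products):
  N=O: 2 × 623 = 1246
  Σ(formed) = 1246 kJ
ΔH = Σ(broken) − Σ(formed) = 1494 − 1246 = +248 kJ

ΔH ≈ +248 kJ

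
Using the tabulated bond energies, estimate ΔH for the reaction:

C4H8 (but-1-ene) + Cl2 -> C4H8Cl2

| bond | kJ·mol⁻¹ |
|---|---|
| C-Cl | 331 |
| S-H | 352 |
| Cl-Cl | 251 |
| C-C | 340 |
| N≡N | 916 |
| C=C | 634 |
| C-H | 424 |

ΔH ≈ −117 kJ

Bonds broken (reactants):
  C-C: 2 × 340 = 680
  C-H: 8 × 424 = 3392
  C=C: 1 × 634 = 634
  Cl-Cl: 1 × 251 = 251
  Σ(broken) = 4957 kJ
Bonds formed (products):
  C-C: 3 × 340 = 1020
  C-Cl: 2 × 331 = 662
  C-H: 8 × 424 = 3392
  Σ(formed) = 5074 kJ
ΔH = Σ(broken) − Σ(formed) = 4957 − 5074 = −117 kJ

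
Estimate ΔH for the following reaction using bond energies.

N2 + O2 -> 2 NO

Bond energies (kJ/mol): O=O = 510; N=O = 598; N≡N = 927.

Bonds broken (reactants):
  N≡N: 1 × 927 = 927
  O=O: 1 × 510 = 510
  Σ(broken) = 1437 kJ
Bonds formed (products):
  N=O: 2 × 598 = 1196
  Σ(formed) = 1196 kJ
ΔH = Σ(broken) − Σ(formed) = 1437 − 1196 = +241 kJ

ΔH ≈ +241 kJ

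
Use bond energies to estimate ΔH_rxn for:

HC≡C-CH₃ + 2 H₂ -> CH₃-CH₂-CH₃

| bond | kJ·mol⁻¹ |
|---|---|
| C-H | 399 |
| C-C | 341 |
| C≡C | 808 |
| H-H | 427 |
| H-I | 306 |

Bonds broken (reactants):
  C≡C: 1 × 808 = 808
  C-C: 1 × 341 = 341
  C-H: 4 × 399 = 1596
  H-H: 2 × 427 = 854
  Σ(broken) = 3599 kJ
Bonds formed (products):
  C-C: 2 × 341 = 682
  C-H: 8 × 399 = 3192
  Σ(formed) = 3874 kJ
ΔH = Σ(broken) − Σ(formed) = 3599 − 3874 = −275 kJ

ΔH ≈ −275 kJ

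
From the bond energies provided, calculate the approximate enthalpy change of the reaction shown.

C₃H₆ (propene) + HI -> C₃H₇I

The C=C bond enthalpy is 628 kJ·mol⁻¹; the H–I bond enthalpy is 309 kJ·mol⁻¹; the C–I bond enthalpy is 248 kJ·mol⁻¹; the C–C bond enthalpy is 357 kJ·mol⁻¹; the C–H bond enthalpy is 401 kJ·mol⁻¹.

Bonds broken (reactants):
  C–C: 1 × 357 = 357
  C–H: 6 × 401 = 2406
  C=C: 1 × 628 = 628
  H–I: 1 × 309 = 309
  Σ(broken) = 3700 kJ
Bonds formed (products):
  C–C: 2 × 357 = 714
  C–H: 7 × 401 = 2807
  C–I: 1 × 248 = 248
  Σ(formed) = 3769 kJ
ΔH = Σ(broken) − Σ(formed) = 3700 − 3769 = −69 kJ

ΔH ≈ −69 kJ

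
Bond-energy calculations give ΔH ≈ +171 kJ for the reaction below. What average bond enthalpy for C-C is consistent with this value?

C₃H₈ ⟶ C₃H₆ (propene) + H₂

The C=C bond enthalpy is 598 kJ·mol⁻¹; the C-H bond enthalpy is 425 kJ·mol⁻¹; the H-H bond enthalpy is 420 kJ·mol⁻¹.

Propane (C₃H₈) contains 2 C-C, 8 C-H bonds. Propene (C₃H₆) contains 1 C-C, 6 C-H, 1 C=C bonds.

D(C-C) ≈ 339 kJ/mol

Let D be the C-C bond energy.
Σ(broken) = 2×D + 8×425 = 3400 + 2D
Σ(formed) = 1×D + 6×425 + 1×598 + 1×420 = 3568 + D
ΔH = Σ(broken) − Σ(formed) = (3400 + 2D) − (3568 + D) = −168 + D
Setting this equal to +171 kJ gives D = 339 kJ/mol.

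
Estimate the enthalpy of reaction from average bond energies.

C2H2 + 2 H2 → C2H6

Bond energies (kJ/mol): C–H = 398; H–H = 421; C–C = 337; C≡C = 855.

ΔH ≈ −232 kJ

Bonds broken (reactants):
  C≡C: 1 × 855 = 855
  C–H: 2 × 398 = 796
  H–H: 2 × 421 = 842
  Σ(broken) = 2493 kJ
Bonds formed (products):
  C–C: 1 × 337 = 337
  C–H: 6 × 398 = 2388
  Σ(formed) = 2725 kJ
ΔH = Σ(broken) − Σ(formed) = 2493 − 2725 = −232 kJ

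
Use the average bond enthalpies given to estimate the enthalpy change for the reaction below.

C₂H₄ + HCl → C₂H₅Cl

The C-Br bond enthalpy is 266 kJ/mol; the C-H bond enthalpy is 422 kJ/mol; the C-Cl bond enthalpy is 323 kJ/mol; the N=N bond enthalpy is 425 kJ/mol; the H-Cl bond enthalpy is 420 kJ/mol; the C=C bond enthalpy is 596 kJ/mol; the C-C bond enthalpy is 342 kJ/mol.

ΔH ≈ −71 kJ

Bonds broken (reactants):
  C-H: 4 × 422 = 1688
  C=C: 1 × 596 = 596
  H-Cl: 1 × 420 = 420
  Σ(broken) = 2704 kJ
Bonds formed (products):
  C-C: 1 × 342 = 342
  C-Cl: 1 × 323 = 323
  C-H: 5 × 422 = 2110
  Σ(formed) = 2775 kJ
ΔH = Σ(broken) − Σ(formed) = 2704 − 2775 = −71 kJ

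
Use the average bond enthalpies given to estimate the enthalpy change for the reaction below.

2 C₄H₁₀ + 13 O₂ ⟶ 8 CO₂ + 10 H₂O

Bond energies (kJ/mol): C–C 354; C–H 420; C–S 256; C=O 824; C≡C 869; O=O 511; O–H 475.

ΔH ≈ −5517 kJ

Bonds broken (reactants):
  C–C: 6 × 354 = 2124
  C–H: 20 × 420 = 8400
  O=O: 13 × 511 = 6643
  Σ(broken) = 17167 kJ
Bonds formed (products):
  C=O: 16 × 824 = 13184
  O–H: 20 × 475 = 9500
  Σ(formed) = 22684 kJ
ΔH = Σ(broken) − Σ(formed) = 17167 − 22684 = −5517 kJ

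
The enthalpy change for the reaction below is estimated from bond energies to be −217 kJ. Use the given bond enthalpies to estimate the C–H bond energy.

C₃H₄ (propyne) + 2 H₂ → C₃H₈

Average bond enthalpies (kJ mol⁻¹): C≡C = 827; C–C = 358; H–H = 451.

Let D be the C–H bond energy.
Σ(broken) = 1×827 + 1×358 + 4×D + 2×451 = 2087 + 4D
Σ(formed) = 2×358 + 8×D = 716 + 8D
ΔH = Σ(broken) − Σ(formed) = (2087 + 4D) − (716 + 8D) = +1371 − 4D
Setting this equal to −217 kJ gives 4D = 1588, so D = 397 kJ/mol.

D(C–H) ≈ 397 kJ/mol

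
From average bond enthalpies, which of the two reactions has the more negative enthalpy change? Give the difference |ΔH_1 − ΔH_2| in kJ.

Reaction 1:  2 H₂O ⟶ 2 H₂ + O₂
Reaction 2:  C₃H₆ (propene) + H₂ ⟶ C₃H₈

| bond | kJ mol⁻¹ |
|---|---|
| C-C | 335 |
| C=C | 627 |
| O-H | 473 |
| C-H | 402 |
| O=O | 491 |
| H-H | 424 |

Reaction 1:
  Bonds broken (reactants):
    O-H: 4 × 473 = 1892
    Σ(broken) = 1892 kJ
  Bonds formed (products):
    H-H: 2 × 424 = 848
    O=O: 1 × 491 = 491
    Σ(formed) = 1339 kJ
  ΔH_1 = 1892 − 1339 = +553 kJ
Reaction 2:
  Bonds broken (reactants):
    C-C: 1 × 335 = 335
    C-H: 6 × 402 = 2412
    C=C: 1 × 627 = 627
    H-H: 1 × 424 = 424
    Σ(broken) = 3798 kJ
  Bonds formed (products):
    C-C: 2 × 335 = 670
    C-H: 8 × 402 = 3216
    Σ(formed) = 3886 kJ
  ΔH_2 = 3798 − 3886 = −88 kJ
ΔH_1 − ΔH_2 = +641 kJ, so reaction 2 has the more negative ΔH; |ΔH_1 − ΔH_2| = 641 kJ.

Reaction 2, by 641 kJ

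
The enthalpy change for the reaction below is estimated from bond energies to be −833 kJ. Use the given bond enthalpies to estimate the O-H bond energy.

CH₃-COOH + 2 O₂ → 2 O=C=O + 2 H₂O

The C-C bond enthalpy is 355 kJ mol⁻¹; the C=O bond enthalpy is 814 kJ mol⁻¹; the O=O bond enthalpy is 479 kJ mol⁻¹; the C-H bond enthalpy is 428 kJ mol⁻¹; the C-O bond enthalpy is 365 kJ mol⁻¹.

D(O-H) ≈ 451 kJ/mol

Let D be the O-H bond energy.
Σ(broken) = 1×355 + 3×428 + 1×365 + 1×814 + 1×D + 2×479 = 3776 + D
Σ(formed) = 4×814 + 4×D = 3256 + 4D
ΔH = Σ(broken) − Σ(formed) = (3776 + D) − (3256 + 4D) = +520 − 3D
Setting this equal to −833 kJ gives 3D = 1353, so D = 451 kJ/mol.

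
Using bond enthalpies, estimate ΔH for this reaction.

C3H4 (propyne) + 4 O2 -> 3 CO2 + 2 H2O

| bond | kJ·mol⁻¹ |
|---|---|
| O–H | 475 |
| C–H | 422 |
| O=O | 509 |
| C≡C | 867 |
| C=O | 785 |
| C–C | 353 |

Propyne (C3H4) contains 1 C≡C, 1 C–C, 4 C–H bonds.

Bonds broken (reactants):
  C≡C: 1 × 867 = 867
  C–C: 1 × 353 = 353
  C–H: 4 × 422 = 1688
  O=O: 4 × 509 = 2036
  Σ(broken) = 4944 kJ
Bonds formed (products):
  C=O: 6 × 785 = 4710
  O–H: 4 × 475 = 1900
  Σ(formed) = 6610 kJ
ΔH = Σ(broken) − Σ(formed) = 4944 − 6610 = −1666 kJ

ΔH ≈ −1666 kJ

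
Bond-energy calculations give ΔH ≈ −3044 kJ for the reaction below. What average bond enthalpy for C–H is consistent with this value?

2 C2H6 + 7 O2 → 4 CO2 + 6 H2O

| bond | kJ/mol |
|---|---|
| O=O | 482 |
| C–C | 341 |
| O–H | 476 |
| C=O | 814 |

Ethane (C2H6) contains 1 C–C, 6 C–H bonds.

D(C–H) ≈ 427 kJ/mol

Let D be the C–H bond energy.
Σ(broken) = 2×341 + 12×D + 7×482 = 4056 + 12D
Σ(formed) = 8×814 + 12×476 = 12224
ΔH = Σ(broken) − Σ(formed) = (4056 + 12D) − (12224) = −8168 + 12D
Setting this equal to −3044 kJ gives 12D = 5124, so D = 427 kJ/mol.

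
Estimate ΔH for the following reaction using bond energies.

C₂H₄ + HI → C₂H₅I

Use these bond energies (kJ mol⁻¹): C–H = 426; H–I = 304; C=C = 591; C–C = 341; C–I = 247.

ΔH ≈ −119 kJ

Bonds broken (reactants):
  C–H: 4 × 426 = 1704
  C=C: 1 × 591 = 591
  H–I: 1 × 304 = 304
  Σ(broken) = 2599 kJ
Bonds formed (products):
  C–C: 1 × 341 = 341
  C–H: 5 × 426 = 2130
  C–I: 1 × 247 = 247
  Σ(formed) = 2718 kJ
ΔH = Σ(broken) − Σ(formed) = 2599 − 2718 = −119 kJ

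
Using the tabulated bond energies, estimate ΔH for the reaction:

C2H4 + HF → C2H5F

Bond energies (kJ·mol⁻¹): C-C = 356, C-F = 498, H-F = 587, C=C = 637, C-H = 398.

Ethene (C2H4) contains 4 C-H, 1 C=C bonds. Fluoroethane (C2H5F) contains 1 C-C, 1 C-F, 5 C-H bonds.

Bonds broken (reactants):
  C-H: 4 × 398 = 1592
  C=C: 1 × 637 = 637
  H-F: 1 × 587 = 587
  Σ(broken) = 2816 kJ
Bonds formed (products):
  C-C: 1 × 356 = 356
  C-F: 1 × 498 = 498
  C-H: 5 × 398 = 1990
  Σ(formed) = 2844 kJ
ΔH = Σ(broken) − Σ(formed) = 2816 − 2844 = −28 kJ

ΔH ≈ −28 kJ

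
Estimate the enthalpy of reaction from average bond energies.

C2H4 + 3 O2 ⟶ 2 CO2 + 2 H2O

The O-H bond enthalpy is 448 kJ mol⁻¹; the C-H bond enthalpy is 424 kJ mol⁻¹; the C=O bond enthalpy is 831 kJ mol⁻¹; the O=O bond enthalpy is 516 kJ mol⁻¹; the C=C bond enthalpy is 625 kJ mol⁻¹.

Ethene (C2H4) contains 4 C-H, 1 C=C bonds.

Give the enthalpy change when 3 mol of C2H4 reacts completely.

ΔH = −3741 kJ

Bonds broken (reactants):
  C-H: 4 × 424 = 1696
  C=C: 1 × 625 = 625
  O=O: 3 × 516 = 1548
  Σ(broken) = 3869 kJ
Bonds formed (products):
  C=O: 4 × 831 = 3324
  O-H: 4 × 448 = 1792
  Σ(formed) = 5116 kJ
ΔH = Σ(broken) − Σ(formed) = 3869 − 5116 = −1247 kJ
For 3× the reaction as written: 3 × (−1247) = −3741 kJ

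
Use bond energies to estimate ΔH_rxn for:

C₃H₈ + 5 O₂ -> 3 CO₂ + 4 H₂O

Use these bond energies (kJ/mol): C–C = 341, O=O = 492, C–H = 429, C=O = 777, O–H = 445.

Bonds broken (reactants):
  C–C: 2 × 341 = 682
  C–H: 8 × 429 = 3432
  O=O: 5 × 492 = 2460
  Σ(broken) = 6574 kJ
Bonds formed (products):
  C=O: 6 × 777 = 4662
  O–H: 8 × 445 = 3560
  Σ(formed) = 8222 kJ
ΔH = Σ(broken) − Σ(formed) = 6574 − 8222 = −1648 kJ

ΔH ≈ −1648 kJ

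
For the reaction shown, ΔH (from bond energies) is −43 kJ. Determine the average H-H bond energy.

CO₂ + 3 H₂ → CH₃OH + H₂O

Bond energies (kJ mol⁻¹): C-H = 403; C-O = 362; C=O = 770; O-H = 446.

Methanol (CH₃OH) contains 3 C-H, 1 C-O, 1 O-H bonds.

D(H-H) ≈ 442 kJ/mol

Let D be the H-H bond energy.
Σ(broken) = 2×770 + 3×D = 1540 + 3D
Σ(formed) = 3×403 + 1×362 + 3×446 = 2909
ΔH = Σ(broken) − Σ(formed) = (1540 + 3D) − (2909) = −1369 + 3D
Setting this equal to −43 kJ gives 3D = 1326, so D = 442 kJ/mol.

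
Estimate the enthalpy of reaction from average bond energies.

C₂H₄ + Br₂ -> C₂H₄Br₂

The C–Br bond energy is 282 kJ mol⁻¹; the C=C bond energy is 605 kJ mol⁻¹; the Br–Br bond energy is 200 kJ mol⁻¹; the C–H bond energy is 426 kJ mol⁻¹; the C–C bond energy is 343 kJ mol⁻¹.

ΔH ≈ −102 kJ

Bonds broken (reactants):
  Br–Br: 1 × 200 = 200
  C–H: 4 × 426 = 1704
  C=C: 1 × 605 = 605
  Σ(broken) = 2509 kJ
Bonds formed (products):
  C–Br: 2 × 282 = 564
  C–C: 1 × 343 = 343
  C–H: 4 × 426 = 1704
  Σ(formed) = 2611 kJ
ΔH = Σ(broken) − Σ(formed) = 2509 − 2611 = −102 kJ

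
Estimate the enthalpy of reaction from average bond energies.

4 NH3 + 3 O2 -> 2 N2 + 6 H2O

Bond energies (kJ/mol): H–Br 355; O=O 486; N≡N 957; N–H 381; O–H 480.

ΔH ≈ −1644 kJ

Bonds broken (reactants):
  N–H: 12 × 381 = 4572
  O=O: 3 × 486 = 1458
  Σ(broken) = 6030 kJ
Bonds formed (products):
  N≡N: 2 × 957 = 1914
  O–H: 12 × 480 = 5760
  Σ(formed) = 7674 kJ
ΔH = Σ(broken) − Σ(formed) = 6030 − 7674 = −1644 kJ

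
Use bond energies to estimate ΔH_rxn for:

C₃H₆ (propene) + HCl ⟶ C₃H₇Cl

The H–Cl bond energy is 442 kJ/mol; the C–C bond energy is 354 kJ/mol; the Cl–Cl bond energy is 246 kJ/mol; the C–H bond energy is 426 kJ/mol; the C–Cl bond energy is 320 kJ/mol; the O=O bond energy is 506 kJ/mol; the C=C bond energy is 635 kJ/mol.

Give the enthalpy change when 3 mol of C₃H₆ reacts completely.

ΔH = −69 kJ

Bonds broken (reactants):
  C–C: 1 × 354 = 354
  C–H: 6 × 426 = 2556
  C=C: 1 × 635 = 635
  H–Cl: 1 × 442 = 442
  Σ(broken) = 3987 kJ
Bonds formed (products):
  C–C: 2 × 354 = 708
  C–Cl: 1 × 320 = 320
  C–H: 7 × 426 = 2982
  Σ(formed) = 4010 kJ
ΔH = Σ(broken) − Σ(formed) = 3987 − 4010 = −23 kJ
For 3× the reaction as written: 3 × (−23) = −69 kJ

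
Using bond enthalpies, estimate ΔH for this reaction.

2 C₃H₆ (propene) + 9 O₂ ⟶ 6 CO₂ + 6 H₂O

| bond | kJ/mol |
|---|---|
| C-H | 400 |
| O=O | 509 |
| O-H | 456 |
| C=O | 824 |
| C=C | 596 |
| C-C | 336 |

Bonds broken (reactants):
  C-C: 2 × 336 = 672
  C-H: 12 × 400 = 4800
  C=C: 2 × 596 = 1192
  O=O: 9 × 509 = 4581
  Σ(broken) = 11245 kJ
Bonds formed (products):
  C=O: 12 × 824 = 9888
  O-H: 12 × 456 = 5472
  Σ(formed) = 15360 kJ
ΔH = Σ(broken) − Σ(formed) = 11245 − 15360 = −4115 kJ

ΔH ≈ −4115 kJ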